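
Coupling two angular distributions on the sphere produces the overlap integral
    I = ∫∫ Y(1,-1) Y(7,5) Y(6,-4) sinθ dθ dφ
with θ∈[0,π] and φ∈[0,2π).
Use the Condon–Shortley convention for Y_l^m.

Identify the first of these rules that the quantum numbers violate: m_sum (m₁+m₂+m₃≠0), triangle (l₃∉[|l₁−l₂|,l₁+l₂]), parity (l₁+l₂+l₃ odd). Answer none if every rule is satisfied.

none

azimuthal sum: -1 + 5 − 4 = 0  ✓
6 ≤ 6 ≤ 8 (triangle on l)  ✓
L = 1 + 7 + 6 = 14 (even)  ✓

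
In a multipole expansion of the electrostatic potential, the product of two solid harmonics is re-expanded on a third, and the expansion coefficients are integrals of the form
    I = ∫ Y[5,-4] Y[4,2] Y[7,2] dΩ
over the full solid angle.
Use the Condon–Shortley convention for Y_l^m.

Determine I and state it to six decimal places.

-0.139414

m-sum 0 ✓  L=16 even ✓  1≤7≤9 ✓
Π(2lᵢ+1) = 11×9×15 = 1485
triangle coeff Δ(5,4,7) = 1/6126120
Σ_t [0,2]: t=0:+1/69120 t=1:−1/20736 t=2:+1/69120 = -1/51840
(3j)²=280/21879 [(5 4 7; 0 0 0)], sign=+1
Σ_t [1,2]: t=1:−1/4838400 t=2:+1/483840 = 1/537600
(3j)²=2187/170170 [(5 4 7; -4 2 2)], sign=-1
⇒ 4πI² = 131220/537251
I = (-1)√(131220/537251/(4π)) = -0.13941403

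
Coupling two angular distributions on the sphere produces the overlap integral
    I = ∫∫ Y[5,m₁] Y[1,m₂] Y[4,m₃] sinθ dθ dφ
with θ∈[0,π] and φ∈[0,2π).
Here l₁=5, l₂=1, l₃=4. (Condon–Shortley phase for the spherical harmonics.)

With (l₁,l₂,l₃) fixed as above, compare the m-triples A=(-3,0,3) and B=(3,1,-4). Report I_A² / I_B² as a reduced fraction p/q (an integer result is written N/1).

Same 5,1,4: normalisation and zero-m 3j drop out of the ratio.
A: Δ: 2! 8! 0! / 11! → 1/495; sum: t=1:−1/5040 = -1/5040; 3j²(5 1 4; -3 0 3) = Δ·Π!·Σ² = 16/495  (sign +1)
B: Δ: 2! 8! 0! / 11! → 1/495; sum: t=2:+1/80640 = 1/80640; 3j²(5 1 4; 3 1 -4) = Δ·Π!·Σ² = 1/495  (sign +1)
I_A²/I_B² = (16/495)/(1/495) = 16/1

16/1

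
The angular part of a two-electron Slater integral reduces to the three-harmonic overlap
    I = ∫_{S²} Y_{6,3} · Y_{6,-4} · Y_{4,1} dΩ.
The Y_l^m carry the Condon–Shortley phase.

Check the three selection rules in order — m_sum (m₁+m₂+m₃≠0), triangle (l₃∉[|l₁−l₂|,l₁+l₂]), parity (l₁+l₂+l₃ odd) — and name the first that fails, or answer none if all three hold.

m₁+m₂+m₃ = 3 − 4 + 1 = 0  ✓
triangle: |6−6|=0 ≤ l₃=4 ≤ 6+6=12  ✓
parity: l₁+l₂+l₃ = 16 is even  ✓

none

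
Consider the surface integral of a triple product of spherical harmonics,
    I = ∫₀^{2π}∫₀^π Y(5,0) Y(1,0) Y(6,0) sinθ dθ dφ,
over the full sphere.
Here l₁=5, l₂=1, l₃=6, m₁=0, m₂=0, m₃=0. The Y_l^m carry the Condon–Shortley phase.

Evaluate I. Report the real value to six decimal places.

m-sum 0 ✓  L=12 even ✓  4≤6≤6 ✓
Π(2lᵢ+1) = 11×3×13 = 429
triangle coeff Δ(5,1,6) = 1/858
Σ_t [0,0]: t=0:+1/14400 = 1/14400
(3j)²=6/143 [(5 1 6; 0 0 0)], sign=+1
(m-triple is (0,0,0) — same symbol as above.)
⇒ 4πI² = 108/143
I = (+1)√(108/143/(4π)) = 0.24515397

0.245154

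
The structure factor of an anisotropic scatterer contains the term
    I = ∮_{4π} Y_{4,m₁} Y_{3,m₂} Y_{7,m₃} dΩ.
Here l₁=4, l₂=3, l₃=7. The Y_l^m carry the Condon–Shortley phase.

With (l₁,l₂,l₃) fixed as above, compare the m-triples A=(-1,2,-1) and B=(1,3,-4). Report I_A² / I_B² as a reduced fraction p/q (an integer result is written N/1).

Same 4,3,7: normalisation and zero-m 3j drop out of the ratio.
A: Δ: 0! 8! 6! / 15! → 1/45045; sum: t=0:+1/86400 = 1/86400; 3j²(4 3 7; -1 2 -1) = Δ·Π!·Σ² = 16/2145  (sign +1)
B: Δ: 0! 8! 6! / 15! → 1/45045; sum: t=0:+1/518400 = 1/518400; 3j²(4 3 7; 1 3 -4) = Δ·Π!·Σ² = 2/195  (sign -1)
I_A²/I_B² = (16/2145)/(2/195) = 8/11

8/11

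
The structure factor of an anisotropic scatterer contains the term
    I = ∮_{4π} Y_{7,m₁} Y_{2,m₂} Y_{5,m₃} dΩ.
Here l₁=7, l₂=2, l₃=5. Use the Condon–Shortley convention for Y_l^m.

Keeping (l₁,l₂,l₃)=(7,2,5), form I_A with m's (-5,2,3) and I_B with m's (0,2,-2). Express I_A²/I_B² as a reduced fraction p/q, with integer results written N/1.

99/7

Shared (l₁,l₂,l₃)=(7,2,5): N and (l;000)² cancel in I_A²/I_B².
A: Δ = 4!·10!·0!/15! = 1/15015; Racah Σ t=4..4: t=4:+1/1935360 = 1/1935360; ⇒ 3j(7 2 5; -5 2 3)² = 3/91, sgn +1
B: Δ = 4!·10!·0!/15! = 1/15015; Racah Σ t=4..4: t=4:+1/725760 = 1/725760; ⇒ 3j(7 2 5; 0 2 -2)² = 1/429, sgn -1
I_A²/I_B² = (3/91)/(1/429) = 99/7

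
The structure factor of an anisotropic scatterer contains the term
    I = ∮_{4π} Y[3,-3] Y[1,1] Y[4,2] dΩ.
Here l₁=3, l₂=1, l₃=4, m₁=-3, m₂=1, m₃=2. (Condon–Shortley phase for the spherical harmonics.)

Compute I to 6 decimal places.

Checks pass: Σm=0; 8 even; l₃=4∈[2,4].
(2·3+1)(2·1+1)(2·4+1) = 189
Δ: 0! 6! 2! / 9! → 1/252
sum: t=0:+1/36 = 1/36
3j²(3 1 4; 0 0 0) = Δ·Π!·Σ² = 4/63  (sign +1)
sum: t=0:+1/1440 = 1/1440
3j²(3 1 4; -3 1 2) = Δ·Π!·Σ² = 1/252  (sign +1)
combine: 4πI² = 189·4/63·1/252 = 1/21
take √, sign +1: I = 0.06155813

0.061558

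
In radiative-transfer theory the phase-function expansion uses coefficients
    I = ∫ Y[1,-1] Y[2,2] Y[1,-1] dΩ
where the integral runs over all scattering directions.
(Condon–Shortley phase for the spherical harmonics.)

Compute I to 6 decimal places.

0.309019

Rules hold: Σm=0, L=4 even, 1≤1≤3.
N = 3·5·3 = 45
Δ = 2!·0!·2!/5! = 1/30
Racah Σ t=1..1: t=1:−1/1 = -1/1
⇒ 3j(1 2 1; 0 0 0)² = 2/15, sgn +1
Racah Σ t=2..2: t=2:+1/4 = 1/4
⇒ 3j(1 2 1; -1 2 -1)² = 1/5, sgn +1
4πI² = N·(3j₀)²·(3jₘ)² = 6/5
I = +1·√(1.2/4π) = 0.30901936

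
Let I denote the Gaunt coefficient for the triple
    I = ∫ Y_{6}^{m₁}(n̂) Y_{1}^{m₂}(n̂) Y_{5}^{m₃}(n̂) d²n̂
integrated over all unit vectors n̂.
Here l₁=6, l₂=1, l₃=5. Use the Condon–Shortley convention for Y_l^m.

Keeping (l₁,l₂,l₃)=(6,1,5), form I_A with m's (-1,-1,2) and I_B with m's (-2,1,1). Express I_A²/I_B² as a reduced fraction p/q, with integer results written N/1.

l's match ⇒ only the (l;m) 3-j factors differ between A and B.
A: triangle coeff Δ(6,1,5) = 1/858; Σ_t [0,0]: t=0:+1/60480 = 1/60480; (3j)²=5/429 [(6 1 5; -1 -1 2)], sign=-1
B: triangle coeff Δ(6,1,5) = 1/858; Σ_t [2,2]: t=2:+1/34560 = 1/34560; (3j)²=14/429 [(6 1 5; -2 1 1)], sign=+1
I_A²/I_B² = (5/429)/(14/429) = 5/14

5/14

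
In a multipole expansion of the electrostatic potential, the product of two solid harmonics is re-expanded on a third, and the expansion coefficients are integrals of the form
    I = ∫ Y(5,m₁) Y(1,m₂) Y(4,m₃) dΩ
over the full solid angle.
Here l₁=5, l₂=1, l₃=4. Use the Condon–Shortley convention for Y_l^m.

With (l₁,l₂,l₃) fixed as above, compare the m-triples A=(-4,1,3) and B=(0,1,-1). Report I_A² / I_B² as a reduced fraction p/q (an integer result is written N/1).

18/5

Same 5,1,4: normalisation and zero-m 3j drop out of the ratio.
A: Δ: 2! 8! 0! / 11! → 1/495; sum: t=2:+1/10080 = 1/10080; 3j²(5 1 4; -4 1 3) = Δ·Π!·Σ² = 4/55  (sign -1)
B: Δ: 2! 8! 0! / 11! → 1/495; sum: t=2:+1/1440 = 1/1440; 3j²(5 1 4; 0 1 -1) = Δ·Π!·Σ² = 2/99  (sign -1)
I_A²/I_B² = (4/55)/(2/99) = 18/5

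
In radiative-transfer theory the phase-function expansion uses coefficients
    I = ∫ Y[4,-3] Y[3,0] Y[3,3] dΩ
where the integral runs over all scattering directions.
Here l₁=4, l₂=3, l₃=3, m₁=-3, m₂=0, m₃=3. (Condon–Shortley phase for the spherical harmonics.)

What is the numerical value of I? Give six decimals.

m-sum 0 ✓  L=10 even ✓  1≤3≤7 ✓
Π(2lᵢ+1) = 9×7×7 = 441
triangle coeff Δ(4,3,3) = 1/34650
Σ_t [1,3]: t=1:−1/72 t=2:+1/16 t=3:−1/72 = 5/144
(3j)²=2/77 [(4 3 3; 0 0 0)], sign=-1
Σ_t [3,3]: t=3:−1/288 = -1/288
(3j)²=1/22 [(4 3 3; -3 0 3)], sign=-1
⇒ 4πI² = 63/121
I = (+1)√(63/121/(4π)) = 0.20355073

0.203551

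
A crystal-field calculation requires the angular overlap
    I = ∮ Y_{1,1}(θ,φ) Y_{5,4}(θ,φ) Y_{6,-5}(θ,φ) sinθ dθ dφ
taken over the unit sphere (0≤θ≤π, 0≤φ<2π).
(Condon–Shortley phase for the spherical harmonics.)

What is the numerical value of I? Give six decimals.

-0.303018

m-sum 0 ✓  L=12 even ✓  4≤6≤6 ✓
Π(2lᵢ+1) = 3×11×13 = 429
triangle coeff Δ(1,5,6) = 1/858
Σ_t [0,0]: t=0:+1/14400 = 1/14400
(3j)²=6/143 [(1 5 6; 0 0 0)], sign=+1
Σ_t [0,0]: t=0:+1/725760 = 1/725760
(3j)²=5/78 [(1 5 6; 1 4 -5)], sign=-1
⇒ 4πI² = 15/13
I = (-1)√(15/13/(4π)) = -0.30301841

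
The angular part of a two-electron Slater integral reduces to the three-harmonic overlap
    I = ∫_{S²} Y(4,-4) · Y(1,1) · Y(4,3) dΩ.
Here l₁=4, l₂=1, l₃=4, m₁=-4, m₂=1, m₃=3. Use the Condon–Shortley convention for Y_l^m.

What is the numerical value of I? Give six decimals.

Σlᵢ=9 odd — θ-integrand is odd under cosθ→−cosθ; I=0

0.000000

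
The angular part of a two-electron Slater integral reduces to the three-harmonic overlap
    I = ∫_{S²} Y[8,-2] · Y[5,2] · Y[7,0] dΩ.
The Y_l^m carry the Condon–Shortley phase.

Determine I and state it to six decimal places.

Rules hold: Σm=0, L=20 even, 3≤7≤13.
N = 17·11·15 = 2805
Δ = 6!·10!·4!/21! = 1/814773960
Racah Σ t=1..5: t=1:−1/87091200 t=2:+1/4976640 t=3:−1/2073600 t=4:+1/4976640 t=5:−1/87091200 = -1/9676800
⇒ 3j(8 5 7; 0 0 0)² = 360/46189, sgn +1
Racah Σ t=3..6: t=3:−1/26127360 t=4:+1/4976640 t=5:−1/6912000 t=6:+1/74649600 = 41/1306368000
⇒ 3j(8 5 7; -2 2 0)² = 1681/692835, sgn -1
4πI² = N·(3j₀)²·(3jₘ)² = 605160/11408683
I = -1·√(0.0530438/4π) = -0.06496993

-0.064970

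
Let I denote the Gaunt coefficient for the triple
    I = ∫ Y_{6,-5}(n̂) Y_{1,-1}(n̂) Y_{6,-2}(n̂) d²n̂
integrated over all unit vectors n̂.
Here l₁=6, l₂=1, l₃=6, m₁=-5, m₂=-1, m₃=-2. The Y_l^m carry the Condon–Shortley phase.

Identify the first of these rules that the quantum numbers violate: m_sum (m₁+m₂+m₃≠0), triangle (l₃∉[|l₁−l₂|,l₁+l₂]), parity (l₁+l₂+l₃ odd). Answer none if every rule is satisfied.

m_sum

m₁+m₂+m₃ = -5 − 1 − 2 = -8  ✗
triangle: |6−1|=5 ≤ l₃=6 ≤ 6+1=7
parity: l₁+l₂+l₃ = 13 is odd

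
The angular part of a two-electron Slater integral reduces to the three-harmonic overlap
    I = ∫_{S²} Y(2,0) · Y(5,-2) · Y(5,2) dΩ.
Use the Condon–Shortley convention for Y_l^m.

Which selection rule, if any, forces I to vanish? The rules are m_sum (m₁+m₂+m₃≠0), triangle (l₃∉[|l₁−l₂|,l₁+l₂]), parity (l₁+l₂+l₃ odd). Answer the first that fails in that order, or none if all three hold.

none

azimuthal sum: 0 − 2 + 2 = 0  ✓
3 ≤ 5 ≤ 7 (triangle on l)  ✓
L = 2 + 5 + 5 = 12 (even)  ✓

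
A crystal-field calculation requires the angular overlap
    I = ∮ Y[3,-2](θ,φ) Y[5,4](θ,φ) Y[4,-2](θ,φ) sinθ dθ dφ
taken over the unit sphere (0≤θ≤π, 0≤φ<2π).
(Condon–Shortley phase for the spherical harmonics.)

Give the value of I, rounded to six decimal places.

Rules hold: Σm=0, L=12 even, 2≤4≤8.
N = 7·11·9 = 693
Δ = 4!·2!·6!/13! = 1/180180
Racah Σ t=1..3: t=1:−1/576 t=2:+1/144 t=3:−1/576 = 1/288
⇒ 3j(3 5 4; 0 0 0)² = 20/1001, sgn +1
Racah Σ t=3..4: t=3:−1/8640 t=4:+1/2880 = 1/4320
⇒ 3j(3 5 4; -2 4 -2)² = 8/429, sgn +1
4πI² = N·(3j₀)²·(3jₘ)² = 480/1859
I = +1·√(0.258203/4π) = 0.14334284

0.143343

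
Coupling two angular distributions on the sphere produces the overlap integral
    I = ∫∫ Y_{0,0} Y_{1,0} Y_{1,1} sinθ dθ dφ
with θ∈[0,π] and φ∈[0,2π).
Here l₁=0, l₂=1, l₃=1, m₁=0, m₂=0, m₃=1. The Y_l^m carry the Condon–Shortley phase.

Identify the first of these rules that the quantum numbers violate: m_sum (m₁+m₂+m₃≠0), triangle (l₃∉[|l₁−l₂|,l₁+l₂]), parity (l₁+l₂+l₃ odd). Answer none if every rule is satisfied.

m_sum

Σmᵢ = 1  ✗
l₃∈[|l₁−l₂|,l₁+l₂]=[1,1], have l₃=1
Σlᵢ = 2 ⇒ even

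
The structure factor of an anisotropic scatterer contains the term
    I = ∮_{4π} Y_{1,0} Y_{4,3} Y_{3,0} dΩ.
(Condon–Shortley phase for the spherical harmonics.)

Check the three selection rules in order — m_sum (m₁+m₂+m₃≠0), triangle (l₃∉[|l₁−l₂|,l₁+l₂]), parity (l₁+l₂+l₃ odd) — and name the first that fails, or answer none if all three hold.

m_sum

Σmᵢ = 3  ✗
l₃∈[|l₁−l₂|,l₁+l₂]=[3,5], have l₃=3
Σlᵢ = 8 ⇒ even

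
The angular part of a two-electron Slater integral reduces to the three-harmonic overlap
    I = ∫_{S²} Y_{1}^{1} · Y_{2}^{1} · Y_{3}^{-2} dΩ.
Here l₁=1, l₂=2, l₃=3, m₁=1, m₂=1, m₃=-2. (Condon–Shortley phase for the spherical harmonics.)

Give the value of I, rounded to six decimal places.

Checks pass: Σm=0; 6 even; l₃=3∈[1,3].
(2·1+1)(2·2+1)(2·3+1) = 105
Δ: 0! 2! 4! / 7! → 1/105
sum: t=0:+1/4 = 1/4
3j²(1 2 3; 0 0 0) = Δ·Π!·Σ² = 3/35  (sign -1)
sum: t=0:+1/12 = 1/12
3j²(1 2 3; 1 1 -2) = Δ·Π!·Σ² = 2/21  (sign -1)
combine: 4πI² = 105·3/35·2/21 = 6/7
take √, sign +1: I = 0.26116903

0.261169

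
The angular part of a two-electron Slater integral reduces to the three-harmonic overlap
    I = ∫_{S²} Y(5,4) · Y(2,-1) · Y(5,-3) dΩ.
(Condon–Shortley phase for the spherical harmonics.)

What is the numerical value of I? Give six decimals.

Checks pass: Σm=0; 12 even; l₃=5∈[3,7].
(2·5+1)(2·2+1)(2·5+1) = 605
Δ: 2! 8! 2! / 13! → 1/38610
sum: t=0:+1/2880 t=1:−1/576 t=2:+1/2880 = -1/960
3j²(5 2 5; 0 0 0) = Δ·Π!·Σ² = 10/429  (sign +1)
sum: t=0:+1/10080 t=1:−1/80640 = 1/11520
3j²(5 2 5; 4 -1 -3) = Δ·Π!·Σ² = 49/1430  (sign +1)
combine: 4πI² = 605·10/429·49/1430 = 245/507
take √, sign +1: I = 0.19609844

0.196098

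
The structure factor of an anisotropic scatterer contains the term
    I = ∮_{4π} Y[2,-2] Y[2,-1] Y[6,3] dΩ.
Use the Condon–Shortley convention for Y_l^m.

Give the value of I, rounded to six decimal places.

0.000000

|2−2|≤6≤2+2 violated ⇒ I = 0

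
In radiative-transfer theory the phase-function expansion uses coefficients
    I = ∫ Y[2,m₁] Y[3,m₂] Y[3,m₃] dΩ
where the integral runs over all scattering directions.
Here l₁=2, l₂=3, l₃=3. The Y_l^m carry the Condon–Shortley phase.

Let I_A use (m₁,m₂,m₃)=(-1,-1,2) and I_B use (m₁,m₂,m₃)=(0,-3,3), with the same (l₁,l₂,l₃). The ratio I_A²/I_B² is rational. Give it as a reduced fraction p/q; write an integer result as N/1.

3/5

Shared (l₁,l₂,l₃)=(2,3,3): N and (l;000)² cancel in I_A²/I_B².
A: Δ = 2!·2!·4!/9! = 1/3780; Racah Σ t=1..2: t=1:−1/12 t=2:+1/48 = -1/16; ⇒ 3j(2 3 3; -1 -1 2)² = 1/28, sgn +1
B: Δ = 2!·2!·4!/9! = 1/3780; Racah Σ t=0..0: t=0:+1/96 = 1/96; ⇒ 3j(2 3 3; 0 -3 3)² = 5/84, sgn +1
I_A²/I_B² = (1/28)/(5/84) = 3/5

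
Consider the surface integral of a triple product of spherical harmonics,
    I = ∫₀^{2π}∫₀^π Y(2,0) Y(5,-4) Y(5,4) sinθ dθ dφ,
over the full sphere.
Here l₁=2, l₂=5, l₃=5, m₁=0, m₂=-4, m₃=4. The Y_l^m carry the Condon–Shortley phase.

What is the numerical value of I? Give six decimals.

Rules hold: Σm=0, L=12 even, 3≤5≤7.
N = 5·11·11 = 605
Δ = 2!·2!·8!/13! = 1/38610
Racah Σ t=0..2: t=0:+1/2880 t=1:−1/576 t=2:+1/2880 = -1/960
⇒ 3j(2 5 5; 0 0 0)² = 10/429, sgn +1
Racah Σ t=0..1: t=0:+1/20160 t=1:−1/40320 = 1/40320
⇒ 3j(2 5 5; 0 -4 4)² = 6/715, sgn -1
4πI² = N·(3j₀)²·(3jₘ)² = 20/169
I = -1·√(0.118343/4π) = -0.09704356

-0.097044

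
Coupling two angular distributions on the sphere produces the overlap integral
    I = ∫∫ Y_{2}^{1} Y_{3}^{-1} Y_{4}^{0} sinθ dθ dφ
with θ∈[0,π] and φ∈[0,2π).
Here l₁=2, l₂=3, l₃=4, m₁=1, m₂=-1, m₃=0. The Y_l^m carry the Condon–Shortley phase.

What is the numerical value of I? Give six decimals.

l₁+l₂+l₃=9 is odd: 3j(l;000)=0 ⇒ I=0

0.000000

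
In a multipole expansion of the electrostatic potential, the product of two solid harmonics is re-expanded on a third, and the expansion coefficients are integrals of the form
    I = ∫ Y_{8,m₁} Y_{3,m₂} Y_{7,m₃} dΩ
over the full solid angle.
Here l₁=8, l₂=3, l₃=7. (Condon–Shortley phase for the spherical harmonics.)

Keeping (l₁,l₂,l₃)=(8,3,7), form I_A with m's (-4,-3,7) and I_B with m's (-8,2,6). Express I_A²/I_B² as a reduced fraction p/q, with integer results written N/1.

3/260

Shared (l₁,l₂,l₃)=(8,3,7): N and (l;000)² cancel in I_A²/I_B².
A: Δ = 4!·12!·2!/19! = 1/5290740; Racah Σ t=0..0: t=0:+1/22992076800 = 1/22992076800; ⇒ 3j(8 3 7; -4 -3 7)² = 1/3876, sgn +1
B: Δ = 4!·12!·2!/19! = 1/5290740; Racah Σ t=4..4: t=4:+1/11496038400 = 1/11496038400; ⇒ 3j(8 3 7; -8 2 6)² = 65/2907, sgn -1
I_A²/I_B² = (1/3876)/(65/2907) = 3/260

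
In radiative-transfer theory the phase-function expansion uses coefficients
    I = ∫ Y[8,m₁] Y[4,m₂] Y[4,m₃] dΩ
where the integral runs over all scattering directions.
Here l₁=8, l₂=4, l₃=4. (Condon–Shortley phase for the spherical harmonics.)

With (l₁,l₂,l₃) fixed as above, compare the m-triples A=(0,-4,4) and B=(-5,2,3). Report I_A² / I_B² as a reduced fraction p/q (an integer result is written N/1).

l's match ⇒ only the (l;m) 3-j factors differ between A and B.
A: triangle coeff Δ(8,4,4) = 1/218790; Σ_t [0,0]: t=0:+1/1625702400 = 1/1625702400; (3j)²=1/218790 [(8 4 4; 0 -4 4)], sign=+1
B: triangle coeff Δ(8,4,4) = 1/218790; Σ_t [6,6]: t=6:+1/7257600 = 1/7257600; (3j)²=2/85 [(8 4 4; -5 2 3)], sign=-1
I_A²/I_B² = (1/218790)/(2/85) = 1/5148

1/5148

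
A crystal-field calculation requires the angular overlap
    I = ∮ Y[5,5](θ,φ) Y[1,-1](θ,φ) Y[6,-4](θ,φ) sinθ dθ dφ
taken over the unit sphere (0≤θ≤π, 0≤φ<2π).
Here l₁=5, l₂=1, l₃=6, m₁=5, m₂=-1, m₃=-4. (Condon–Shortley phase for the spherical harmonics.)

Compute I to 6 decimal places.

0.040859

m-sum 0 ✓  L=12 even ✓  4≤6≤6 ✓
Π(2lᵢ+1) = 11×3×13 = 429
triangle coeff Δ(5,1,6) = 1/858
Σ_t [0,0]: t=0:+1/14400 = 1/14400
(3j)²=6/143 [(5 1 6; 0 0 0)], sign=+1
Σ_t [0,0]: t=0:+1/7257600 = 1/7257600
(3j)²=1/858 [(5 1 6; 5 -1 -4)], sign=+1
⇒ 4πI² = 3/143
I = (+1)√(3/143/(4π)) = 0.04085899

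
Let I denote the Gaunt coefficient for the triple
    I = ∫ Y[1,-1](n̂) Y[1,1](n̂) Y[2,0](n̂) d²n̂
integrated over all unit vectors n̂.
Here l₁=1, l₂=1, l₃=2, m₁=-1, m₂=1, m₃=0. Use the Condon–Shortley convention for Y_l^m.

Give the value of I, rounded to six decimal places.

0.126157

m-sum 0 ✓  L=4 even ✓  0≤2≤2 ✓
Π(2lᵢ+1) = 3×3×5 = 45
triangle coeff Δ(1,1,2) = 1/30
Σ_t [0,0]: t=0:+1/1 = 1/1
(3j)²=2/15 [(1 1 2; 0 0 0)], sign=+1
Σ_t [0,0]: t=0:+1/4 = 1/4
(3j)²=1/30 [(1 1 2; -1 1 0)], sign=+1
⇒ 4πI² = 1/5
I = (+1)√(1/5/(4π)) = 0.12615663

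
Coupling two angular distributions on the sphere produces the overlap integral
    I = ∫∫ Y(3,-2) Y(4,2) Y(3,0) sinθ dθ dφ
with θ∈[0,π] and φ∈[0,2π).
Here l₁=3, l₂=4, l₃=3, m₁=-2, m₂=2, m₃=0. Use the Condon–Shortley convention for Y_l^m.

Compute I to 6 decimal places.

-0.044418

Checks pass: Σm=0; 10 even; l₃=3∈[1,7].
(2·3+1)(2·4+1)(2·3+1) = 441
Δ: 4! 2! 4! / 11! → 1/34650
sum: t=1:−1/72 t=2:+1/16 t=3:−1/72 = 5/144
3j²(3 4 3; 0 0 0) = Δ·Π!·Σ² = 2/77  (sign -1)
sum: t=3:−1/72 t=4:+1/96 = -1/288
3j²(3 4 3; -2 2 0) = Δ·Π!·Σ² = 1/462  (sign +1)
combine: 4πI² = 441·2/77·1/462 = 3/121
take √, sign -1: I = -0.04441841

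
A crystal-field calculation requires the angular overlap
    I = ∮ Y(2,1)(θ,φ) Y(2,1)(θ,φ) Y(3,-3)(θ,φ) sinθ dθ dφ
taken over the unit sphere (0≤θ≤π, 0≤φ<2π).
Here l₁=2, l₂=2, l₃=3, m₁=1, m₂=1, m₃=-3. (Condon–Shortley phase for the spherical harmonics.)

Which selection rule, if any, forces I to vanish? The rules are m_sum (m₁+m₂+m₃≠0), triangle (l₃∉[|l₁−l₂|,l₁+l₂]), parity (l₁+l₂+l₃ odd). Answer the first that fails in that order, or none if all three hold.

Σmᵢ = -1  ✗
l₃∈[|l₁−l₂|,l₁+l₂]=[0,4], have l₃=3
Σlᵢ = 7 ⇒ odd

m_sum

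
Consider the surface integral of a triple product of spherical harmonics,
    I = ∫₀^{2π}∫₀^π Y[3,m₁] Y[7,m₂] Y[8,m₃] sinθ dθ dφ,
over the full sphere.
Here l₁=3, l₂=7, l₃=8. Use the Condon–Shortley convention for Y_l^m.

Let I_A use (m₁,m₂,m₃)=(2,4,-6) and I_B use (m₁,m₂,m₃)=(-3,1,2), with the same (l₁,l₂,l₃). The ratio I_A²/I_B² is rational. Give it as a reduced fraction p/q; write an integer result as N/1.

Shared (l₁,l₂,l₃)=(3,7,8): N and (l;000)² cancel in I_A²/I_B².
A: Δ = 2!·4!·12!/19! = 1/5290740; Racah Σ t=0..1: t=0:+1/479001600 t=1:−1/174182400 = -1/273715200; ⇒ 3j(3 7 8; 2 4 -6)² = 49/3876, sgn -1
B: Δ = 2!·4!·12!/19! = 1/5290740; Racah Σ t=2..2: t=2:+1/24883200 = 1/24883200; ⇒ 3j(3 7 8; -3 1 2)² = 70/4199, sgn +1
I_A²/I_B² = (49/3876)/(70/4199) = 91/120

91/120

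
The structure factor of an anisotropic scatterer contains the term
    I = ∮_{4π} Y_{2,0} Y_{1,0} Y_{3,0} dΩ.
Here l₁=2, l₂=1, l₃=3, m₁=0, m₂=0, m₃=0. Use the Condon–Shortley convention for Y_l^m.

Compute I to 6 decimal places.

Rules hold: Σm=0, L=6 even, 1≤3≤3.
N = 5·3·7 = 105
Δ = 0!·4!·2!/7! = 1/105
Racah Σ t=0..0: t=0:+1/4 = 1/4
⇒ 3j(2 1 3; 0 0 0)² = 3/35, sgn -1
(m-triple is (0,0,0) — same symbol as above.)
4πI² = N·(3j₀)²·(3jₘ)² = 27/35
I = +1·√(0.771429/4π) = 0.24776670

0.247767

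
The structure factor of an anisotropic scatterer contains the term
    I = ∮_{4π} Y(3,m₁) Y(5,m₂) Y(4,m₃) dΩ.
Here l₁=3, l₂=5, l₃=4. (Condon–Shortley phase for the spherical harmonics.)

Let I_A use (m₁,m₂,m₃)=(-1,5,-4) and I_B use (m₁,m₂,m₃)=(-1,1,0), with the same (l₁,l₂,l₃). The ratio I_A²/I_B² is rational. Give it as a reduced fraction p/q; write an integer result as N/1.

l's match ⇒ only the (l;m) 3-j factors differ between A and B.
A: triangle coeff Δ(3,5,4) = 1/180180; Σ_t [4,4]: t=4:+1/34560 = 1/34560; (3j)²=14/429 [(3 5 4; -1 5 -4)], sign=+1
B: triangle coeff Δ(3,5,4) = 1/180180; Σ_t [2,4]: t=2:+1/384 t=3:−1/216 t=4:+1/2304 = -11/6912; (3j)²=11/1638 [(3 5 4; -1 1 0)], sign=-1
I_A²/I_B² = (14/429)/(11/1638) = 588/121

588/121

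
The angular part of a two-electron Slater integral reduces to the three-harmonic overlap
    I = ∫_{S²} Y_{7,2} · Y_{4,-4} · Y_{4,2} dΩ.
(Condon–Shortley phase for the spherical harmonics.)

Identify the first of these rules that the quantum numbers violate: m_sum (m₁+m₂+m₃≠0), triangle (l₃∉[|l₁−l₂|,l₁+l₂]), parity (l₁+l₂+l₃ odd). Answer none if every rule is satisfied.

m₁+m₂+m₃ = 2 − 4 + 2 = 0  ✓
triangle: |7−4|=3 ≤ l₃=4 ≤ 7+4=11  ✓
parity: l₁+l₂+l₃ = 15 is odd  ✗

parity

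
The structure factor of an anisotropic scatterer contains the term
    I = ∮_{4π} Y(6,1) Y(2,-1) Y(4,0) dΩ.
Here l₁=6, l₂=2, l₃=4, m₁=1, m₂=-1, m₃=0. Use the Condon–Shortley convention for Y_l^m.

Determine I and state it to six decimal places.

Checks pass: Σm=0; 12 even; l₃=4∈[4,8].
(2·6+1)(2·2+1)(2·4+1) = 585
Δ: 4! 8! 0! / 13! → 1/6435
sum: t=2:+1/2304 = 1/2304
3j²(6 2 4; 0 0 0) = Δ·Π!·Σ² = 5/143  (sign +1)
sum: t=1:−1/3456 = -1/3456
3j²(6 2 4; 1 -1 0) = Δ·Π!·Σ² = 35/1287  (sign -1)
combine: 4πI² = 585·5/143·35/1287 = 875/1573
take √, sign -1: I = -0.21039467

-0.210395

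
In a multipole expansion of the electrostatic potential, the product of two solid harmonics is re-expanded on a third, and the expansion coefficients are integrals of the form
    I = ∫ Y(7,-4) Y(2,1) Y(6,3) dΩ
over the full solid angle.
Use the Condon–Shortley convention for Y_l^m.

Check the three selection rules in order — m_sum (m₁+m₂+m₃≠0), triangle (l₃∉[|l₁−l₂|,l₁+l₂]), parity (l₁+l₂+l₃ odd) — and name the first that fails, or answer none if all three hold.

m₁+m₂+m₃ = -4 + 1 + 3 = 0  ✓
triangle: |7−2|=5 ≤ l₃=6 ≤ 7+2=9  ✓
parity: l₁+l₂+l₃ = 15 is odd  ✗

parity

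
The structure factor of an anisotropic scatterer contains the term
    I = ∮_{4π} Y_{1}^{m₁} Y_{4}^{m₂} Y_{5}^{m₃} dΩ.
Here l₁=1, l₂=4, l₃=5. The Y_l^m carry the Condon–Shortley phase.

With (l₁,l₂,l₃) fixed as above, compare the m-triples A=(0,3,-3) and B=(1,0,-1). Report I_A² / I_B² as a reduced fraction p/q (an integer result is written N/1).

Same 1,4,5: normalisation and zero-m 3j drop out of the ratio.
A: Δ: 0! 2! 8! / 11! → 1/495; sum: t=0:+1/5040 = 1/5040; 3j²(1 4 5; 0 3 -3) = Δ·Π!·Σ² = 16/495  (sign +1)
B: Δ: 0! 2! 8! / 11! → 1/495; sum: t=0:+1/1152 = 1/1152; 3j²(1 4 5; 1 0 -1) = Δ·Π!·Σ² = 1/33  (sign +1)
I_A²/I_B² = (16/495)/(1/33) = 16/15

16/15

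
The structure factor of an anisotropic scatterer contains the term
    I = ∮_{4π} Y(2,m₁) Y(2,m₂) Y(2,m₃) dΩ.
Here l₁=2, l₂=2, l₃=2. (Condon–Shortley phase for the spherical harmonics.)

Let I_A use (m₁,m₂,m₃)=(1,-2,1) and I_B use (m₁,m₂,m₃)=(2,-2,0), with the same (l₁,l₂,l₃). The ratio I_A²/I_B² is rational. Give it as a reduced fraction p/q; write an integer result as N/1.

l's match ⇒ only the (l;m) 3-j factors differ between A and B.
A: triangle coeff Δ(2,2,2) = 1/630; Σ_t [0,0]: t=0:+1/4 = 1/4; (3j)²=3/35 [(2 2 2; 1 -2 1)], sign=-1
B: triangle coeff Δ(2,2,2) = 1/630; Σ_t [0,0]: t=0:+1/8 = 1/8; (3j)²=2/35 [(2 2 2; 2 -2 0)], sign=+1
I_A²/I_B² = (3/35)/(2/35) = 3/2

3/2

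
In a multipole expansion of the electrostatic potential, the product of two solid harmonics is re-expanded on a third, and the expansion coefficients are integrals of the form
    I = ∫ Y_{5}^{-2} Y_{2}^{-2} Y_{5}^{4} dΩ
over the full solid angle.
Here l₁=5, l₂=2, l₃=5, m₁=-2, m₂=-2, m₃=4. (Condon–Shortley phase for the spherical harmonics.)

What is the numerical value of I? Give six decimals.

-0.137240

Rules hold: Σm=0, L=12 even, 3≤5≤7.
N = 11·5·11 = 605
Δ = 2!·8!·2!/13! = 1/38610
Racah Σ t=0..2: t=0:+1/2880 t=1:−1/576 t=2:+1/2880 = -1/960
⇒ 3j(5 2 5; 0 0 0)² = 10/429, sgn +1
Racah Σ t=0..0: t=0:+1/20160 = 1/20160
⇒ 3j(5 2 5; -2 -2 4)² = 12/715, sgn -1
4πI² = N·(3j₀)²·(3jₘ)² = 40/169
I = -1·√(0.236686/4π) = -0.13724032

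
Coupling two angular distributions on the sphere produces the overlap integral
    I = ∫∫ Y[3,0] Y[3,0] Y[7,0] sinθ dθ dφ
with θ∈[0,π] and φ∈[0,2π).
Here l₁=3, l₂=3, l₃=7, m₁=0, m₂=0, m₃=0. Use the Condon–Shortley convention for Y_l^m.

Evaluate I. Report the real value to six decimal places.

0.000000

l₃=7 ∉ [0,6] — triangle fails ⇒ I = 0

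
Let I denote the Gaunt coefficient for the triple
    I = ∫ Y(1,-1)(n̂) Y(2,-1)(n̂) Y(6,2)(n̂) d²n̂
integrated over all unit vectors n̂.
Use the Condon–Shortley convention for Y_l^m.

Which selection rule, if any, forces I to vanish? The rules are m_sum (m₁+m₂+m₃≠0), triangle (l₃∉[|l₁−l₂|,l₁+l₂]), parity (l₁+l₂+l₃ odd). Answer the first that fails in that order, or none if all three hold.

m₁+m₂+m₃ = -1 − 1 + 2 = 0  ✓
triangle: |1−2|=1 ≤ l₃=6 ≤ 1+2=3  ✗
parity: l₁+l₂+l₃ = 9 is odd

triangle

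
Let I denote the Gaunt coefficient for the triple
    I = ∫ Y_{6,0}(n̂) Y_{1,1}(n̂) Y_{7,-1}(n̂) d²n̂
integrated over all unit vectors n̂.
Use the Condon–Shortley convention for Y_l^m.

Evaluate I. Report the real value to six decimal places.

Checks pass: Σm=0; 14 even; l₃=7∈[5,7].
(2·6+1)(2·1+1)(2·7+1) = 585
Δ: 0! 12! 2! / 15! → 1/1365
sum: t=0:+1/518400 = 1/518400
3j²(6 1 7; 0 0 0) = Δ·Π!·Σ² = 7/195  (sign -1)
sum: t=0:+1/1036800 = 1/1036800
3j²(6 1 7; 0 1 -1) = Δ·Π!·Σ² = 4/195  (sign +1)
combine: 4πI² = 585·7/195·4/195 = 28/65
take √, sign -1: I = -0.18514731

-0.185147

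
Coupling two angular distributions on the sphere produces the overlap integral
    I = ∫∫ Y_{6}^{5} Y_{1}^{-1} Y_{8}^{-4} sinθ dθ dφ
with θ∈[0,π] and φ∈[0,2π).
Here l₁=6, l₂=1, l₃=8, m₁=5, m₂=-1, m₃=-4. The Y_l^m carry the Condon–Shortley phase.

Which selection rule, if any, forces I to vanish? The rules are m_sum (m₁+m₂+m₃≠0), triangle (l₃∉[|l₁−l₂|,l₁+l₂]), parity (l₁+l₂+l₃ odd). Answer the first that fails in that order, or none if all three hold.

azimuthal sum: 5 − 1 − 4 = 0  ✓
5 ≤ 8 ≤ 7 (triangle on l)  ✗
L = 6 + 1 + 8 = 15 (odd)

triangle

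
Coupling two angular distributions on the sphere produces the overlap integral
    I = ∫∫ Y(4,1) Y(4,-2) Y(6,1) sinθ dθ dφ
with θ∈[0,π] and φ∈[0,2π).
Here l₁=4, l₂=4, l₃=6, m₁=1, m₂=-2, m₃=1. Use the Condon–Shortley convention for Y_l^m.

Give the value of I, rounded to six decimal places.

0.097783

Rules hold: Σm=0, L=14 even, 0≤6≤8.
N = 9·9·13 = 1053
Δ = 2!·6!·6!/15! = 1/1261260
Racah Σ t=0..2: t=0:+1/4608 t=1:−1/1296 t=2:+1/4608 = -7/20736
⇒ 3j(4 4 6; 0 0 0)² = 20/1287, sgn -1
Racah Σ t=0..2: t=0:+1/3456 t=1:−1/5760 t=2:+1/172800 = 7/57600
⇒ 3j(4 4 6; 1 -2 1)² = 21/2860, sgn -1
4πI² = N·(3j₀)²·(3jₘ)² = 189/1573
I = +1·√(0.120153/4π) = 0.09778261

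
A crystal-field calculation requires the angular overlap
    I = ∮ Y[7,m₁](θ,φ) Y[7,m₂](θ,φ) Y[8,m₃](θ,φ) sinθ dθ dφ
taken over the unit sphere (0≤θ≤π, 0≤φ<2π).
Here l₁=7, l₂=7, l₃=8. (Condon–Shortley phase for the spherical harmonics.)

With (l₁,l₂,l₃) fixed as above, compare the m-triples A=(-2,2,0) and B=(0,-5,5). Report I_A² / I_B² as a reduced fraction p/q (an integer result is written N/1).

3025/1911

Same 7,7,8: normalisation and zero-m 3j drop out of the ratio.
A: Δ: 6! 8! 8! / 23! → 1/22086194130; sum: t=1:−1/195084288000 t=2:+1/1219276800 t=3:−1/74649600 t=4:+1/24883200 t=5:−1/39813120 t=6:+1/373248000 = 121/23410114560; 3j²(7 7 8; -2 2 0) = Δ·Π!·Σ² = 15125/4056234  (sign +1)
B: Δ: 6! 8! 8! / 23! → 1/22086194130; sum: t=0:+1/5225472000 t=1:−1/870912000 t=2:+1/1393459200 = -1/4180377600; 3j²(7 7 8; 0 -5 5) = Δ·Π!·Σ² = 35/14858  (sign +1)
I_A²/I_B² = (15125/4056234)/(35/14858) = 3025/1911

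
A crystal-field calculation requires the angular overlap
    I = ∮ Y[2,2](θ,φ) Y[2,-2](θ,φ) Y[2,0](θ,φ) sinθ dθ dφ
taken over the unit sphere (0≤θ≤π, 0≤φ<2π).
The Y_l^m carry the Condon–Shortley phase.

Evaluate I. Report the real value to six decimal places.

-0.180224

Rules hold: Σm=0, L=6 even, 0≤2≤4.
N = 5·5·5 = 125
Δ = 2!·2!·2!/7! = 1/630
Racah Σ t=0..2: t=0:+1/8 t=1:−1/1 t=2:+1/8 = -3/4
⇒ 3j(2 2 2; 0 0 0)² = 2/35, sgn -1
Racah Σ t=0..0: t=0:+1/8 = 1/8
⇒ 3j(2 2 2; 2 -2 0)² = 2/35, sgn +1
4πI² = N·(3j₀)²·(3jₘ)² = 20/49
I = -1·√(0.408163/4π) = -0.18022375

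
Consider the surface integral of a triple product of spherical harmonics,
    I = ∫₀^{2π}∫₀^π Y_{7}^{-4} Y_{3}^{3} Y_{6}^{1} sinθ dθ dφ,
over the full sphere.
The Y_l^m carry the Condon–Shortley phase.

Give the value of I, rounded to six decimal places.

-0.190770

m-sum 0 ✓  L=16 even ✓  4≤6≤10 ✓
Π(2lᵢ+1) = 15×7×13 = 1365
triangle coeff Δ(7,3,6) = 1/2042040
Σ_t [1,3]: t=1:−1/207360 t=2:+1/57600 t=3:−1/207360 = 1/129600
(3j)²=168/12155 [(7 3 6; 0 0 0)], sign=+1
Σ_t [4,4]: t=4:+1/1451520 = 1/1451520
(3j)²=75/3094 [(7 3 6; -4 3 1)], sign=-1
⇒ 4πI² = 18900/41327
I = (-1)√(18900/41327/(4π)) = -0.19076954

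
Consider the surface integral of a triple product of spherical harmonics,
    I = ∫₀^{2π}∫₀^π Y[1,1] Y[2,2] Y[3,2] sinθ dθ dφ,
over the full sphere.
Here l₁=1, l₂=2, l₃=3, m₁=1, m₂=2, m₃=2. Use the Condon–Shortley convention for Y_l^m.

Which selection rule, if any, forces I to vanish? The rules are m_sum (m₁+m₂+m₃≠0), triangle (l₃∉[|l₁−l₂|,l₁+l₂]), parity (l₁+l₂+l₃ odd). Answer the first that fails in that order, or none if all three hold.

m_sum

azimuthal sum: 1 + 2 + 2 = 5  ✗
1 ≤ 3 ≤ 3 (triangle on l)
L = 1 + 2 + 3 = 6 (even)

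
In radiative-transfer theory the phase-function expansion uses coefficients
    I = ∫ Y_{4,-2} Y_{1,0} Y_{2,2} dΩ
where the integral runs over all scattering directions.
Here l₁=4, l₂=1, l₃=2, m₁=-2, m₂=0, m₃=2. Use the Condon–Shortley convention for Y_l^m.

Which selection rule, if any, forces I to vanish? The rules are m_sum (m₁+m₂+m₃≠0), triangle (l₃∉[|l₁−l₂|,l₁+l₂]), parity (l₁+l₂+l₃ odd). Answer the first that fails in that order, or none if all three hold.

Σmᵢ = 0  ✓
l₃∈[|l₁−l₂|,l₁+l₂]=[3,5], have l₃=2  ✗
Σlᵢ = 7 ⇒ odd

triangle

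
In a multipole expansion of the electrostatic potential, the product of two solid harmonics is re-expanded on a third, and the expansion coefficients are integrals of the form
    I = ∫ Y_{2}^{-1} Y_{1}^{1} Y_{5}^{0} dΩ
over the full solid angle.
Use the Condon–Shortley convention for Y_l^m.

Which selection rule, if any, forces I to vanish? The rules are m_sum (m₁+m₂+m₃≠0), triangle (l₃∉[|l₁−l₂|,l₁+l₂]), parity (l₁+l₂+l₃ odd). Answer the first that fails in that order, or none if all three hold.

triangle

Σmᵢ = 0  ✓
l₃∈[|l₁−l₂|,l₁+l₂]=[1,3], have l₃=5  ✗
Σlᵢ = 8 ⇒ even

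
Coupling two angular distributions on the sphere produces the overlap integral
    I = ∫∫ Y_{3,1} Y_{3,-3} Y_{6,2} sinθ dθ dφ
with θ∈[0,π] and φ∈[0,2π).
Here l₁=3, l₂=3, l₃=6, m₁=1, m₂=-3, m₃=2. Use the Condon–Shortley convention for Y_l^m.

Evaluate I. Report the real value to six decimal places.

Rules hold: Σm=0, L=12 even, 0≤6≤6.
N = 7·7·13 = 637
Δ = 0!·6!·6!/13! = 1/12012
Racah Σ t=0..0: t=0:+1/1296 = 1/1296
⇒ 3j(3 3 6; 0 0 0)² = 100/3003, sgn +1
Racah Σ t=0..0: t=0:+1/34560 = 1/34560
⇒ 3j(3 3 6; 1 -3 2)² = 1/429, sgn +1
4πI² = N·(3j₀)²·(3jₘ)² = 700/14157
I = +1·√(0.0494455/4π) = 0.06272757

0.062728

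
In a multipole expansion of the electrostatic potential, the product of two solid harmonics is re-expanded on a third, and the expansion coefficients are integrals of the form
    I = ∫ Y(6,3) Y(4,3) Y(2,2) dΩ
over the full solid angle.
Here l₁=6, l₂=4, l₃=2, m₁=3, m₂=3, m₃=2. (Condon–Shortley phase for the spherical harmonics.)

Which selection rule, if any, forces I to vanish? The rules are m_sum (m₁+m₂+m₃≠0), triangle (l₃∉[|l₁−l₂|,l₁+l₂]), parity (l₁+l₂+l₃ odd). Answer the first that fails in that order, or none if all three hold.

azimuthal sum: 3 + 3 + 2 = 8  ✗
2 ≤ 2 ≤ 10 (triangle on l)
L = 6 + 4 + 2 = 12 (even)

m_sum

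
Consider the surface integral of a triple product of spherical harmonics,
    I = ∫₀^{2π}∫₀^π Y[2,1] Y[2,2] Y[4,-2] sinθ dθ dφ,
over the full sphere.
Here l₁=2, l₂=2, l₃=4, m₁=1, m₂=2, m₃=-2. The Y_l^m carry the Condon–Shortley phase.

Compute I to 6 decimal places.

0.000000

m-sum = 1 + 2 − 2 = 1 ≠ 0 ⇒ I = 0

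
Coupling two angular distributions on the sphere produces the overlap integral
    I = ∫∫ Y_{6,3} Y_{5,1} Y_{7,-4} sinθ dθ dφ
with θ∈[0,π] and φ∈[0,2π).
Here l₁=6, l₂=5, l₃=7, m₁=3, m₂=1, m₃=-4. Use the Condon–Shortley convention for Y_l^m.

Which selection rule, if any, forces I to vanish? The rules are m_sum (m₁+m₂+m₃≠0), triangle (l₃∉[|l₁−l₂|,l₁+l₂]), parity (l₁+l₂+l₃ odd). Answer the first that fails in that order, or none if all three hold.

m₁+m₂+m₃ = 3 + 1 − 4 = 0  ✓
triangle: |6−5|=1 ≤ l₃=7 ≤ 6+5=11  ✓
parity: l₁+l₂+l₃ = 18 is even  ✓

none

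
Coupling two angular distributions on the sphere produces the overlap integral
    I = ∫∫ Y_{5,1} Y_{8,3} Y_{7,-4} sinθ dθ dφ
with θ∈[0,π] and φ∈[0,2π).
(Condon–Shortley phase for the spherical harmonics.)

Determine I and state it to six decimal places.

0.095870

Checks pass: Σm=0; 20 even; l₃=7∈[3,13].
(2·5+1)(2·8+1)(2·7+1) = 2805
Δ: 6! 4! 10! / 21! → 1/814773960
sum: t=1:−1/87091200 t=2:+1/4976640 t=3:−1/2073600 t=4:+1/4976640 t=5:−1/87091200 = -1/9676800
3j²(5 8 7; 0 0 0) = Δ·Π!·Σ² = 360/46189  (sign +1)
sum: t=1:−1/2612736000 t=2:+1/69672960 t=3:−1/17418240 t=4:+1/34836480 = -11/746496000
3j²(5 8 7; 1 3 -4) = Δ·Π!·Σ² = 1331/251940  (sign +1)
combine: 4πI² = 2805·360/46189·1331/251940 = 119790/1037153
take √, sign +1: I = 0.09587027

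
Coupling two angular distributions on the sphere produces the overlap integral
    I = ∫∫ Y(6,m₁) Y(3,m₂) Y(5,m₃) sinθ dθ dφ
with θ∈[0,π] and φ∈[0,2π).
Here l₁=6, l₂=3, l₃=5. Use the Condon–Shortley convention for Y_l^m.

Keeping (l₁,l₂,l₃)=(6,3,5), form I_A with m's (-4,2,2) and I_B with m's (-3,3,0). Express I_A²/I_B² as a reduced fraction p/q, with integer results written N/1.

3/14

Shared (l₁,l₂,l₃)=(6,3,5): N and (l;000)² cancel in I_A²/I_B².
A: Δ = 4!·8!·2!/15! = 1/675675; Racah Σ t=3..4: t=3:−1/60480 t=4:+1/34560 = 1/80640; ⇒ 3j(6 3 5; -4 2 2)² = 6/1001, sgn -1
B: Δ = 4!·8!·2!/15! = 1/675675; Racah Σ t=4..4: t=4:+1/34560 = 1/34560; ⇒ 3j(6 3 5; -3 3 0)² = 4/143, sgn -1
I_A²/I_B² = (6/1001)/(4/143) = 3/14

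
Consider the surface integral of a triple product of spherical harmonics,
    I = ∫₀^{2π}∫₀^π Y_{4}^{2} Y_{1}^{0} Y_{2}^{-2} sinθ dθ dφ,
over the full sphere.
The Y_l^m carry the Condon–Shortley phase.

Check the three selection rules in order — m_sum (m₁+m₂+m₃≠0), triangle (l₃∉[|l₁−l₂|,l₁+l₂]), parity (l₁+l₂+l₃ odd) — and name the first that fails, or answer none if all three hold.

m₁+m₂+m₃ = 2 + 0 − 2 = 0  ✓
triangle: |4−1|=3 ≤ l₃=2 ≤ 4+1=5  ✗
parity: l₁+l₂+l₃ = 7 is odd

triangle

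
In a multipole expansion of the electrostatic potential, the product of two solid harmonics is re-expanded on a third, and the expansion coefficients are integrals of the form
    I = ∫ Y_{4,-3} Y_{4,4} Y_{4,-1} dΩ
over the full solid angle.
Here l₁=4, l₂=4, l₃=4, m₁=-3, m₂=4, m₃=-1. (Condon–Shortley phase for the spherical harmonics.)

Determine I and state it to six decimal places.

-0.168431

Checks pass: Σm=0; 12 even; l₃=4∈[0,8].
(2·4+1)(2·4+1)(2·4+1) = 729
Δ: 4! 4! 4! / 13! → 1/450450
sum: t=0:+1/13824 t=1:−1/216 t=2:+1/64 t=3:−1/216 t=4:+1/13824 = 5/768
3j²(4 4 4; 0 0 0) = Δ·Π!·Σ² = 18/1001  (sign +1)
sum: t=4:+1/3456 = 1/3456
3j²(4 4 4; -3 4 -1) = Δ·Π!·Σ² = 35/1287  (sign -1)
combine: 4πI² = 729·18/1001·35/1287 = 7290/20449
take √, sign -1: I = -0.16843130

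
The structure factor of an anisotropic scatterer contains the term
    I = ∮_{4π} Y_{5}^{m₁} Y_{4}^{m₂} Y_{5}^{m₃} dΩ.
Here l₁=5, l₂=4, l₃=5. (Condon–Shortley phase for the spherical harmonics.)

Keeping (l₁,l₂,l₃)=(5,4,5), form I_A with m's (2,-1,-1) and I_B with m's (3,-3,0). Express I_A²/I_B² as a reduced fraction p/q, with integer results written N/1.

Same 5,4,5: normalisation and zero-m 3j drop out of the ratio.
A: Δ: 4! 6! 4! / 15! → 1/3153150; sum: t=0:+1/5184 t=1:−1/1152 t=2:+1/2880 t=3:−1/103680 = -7/20736; 3j²(5 4 5; 2 -1 -1) = Δ·Π!·Σ² = 35/2574  (sign -1)
B: Δ: 4! 6! 4! / 15! → 1/3153150; sum: t=0:+1/6912 t=1:−1/17280 = 1/11520; 3j²(5 4 5; 3 -3 0) = Δ·Π!·Σ² = 2/143  (sign -1)
I_A²/I_B² = (35/2574)/(2/143) = 35/36

35/36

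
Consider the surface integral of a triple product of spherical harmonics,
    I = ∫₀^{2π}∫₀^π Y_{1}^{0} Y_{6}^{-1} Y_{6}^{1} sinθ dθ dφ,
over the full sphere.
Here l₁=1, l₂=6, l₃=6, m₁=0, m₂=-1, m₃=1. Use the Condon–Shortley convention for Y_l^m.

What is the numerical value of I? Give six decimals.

Σlᵢ=13 odd — θ-integrand is odd under cosθ→−cosθ; I=0

0.000000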